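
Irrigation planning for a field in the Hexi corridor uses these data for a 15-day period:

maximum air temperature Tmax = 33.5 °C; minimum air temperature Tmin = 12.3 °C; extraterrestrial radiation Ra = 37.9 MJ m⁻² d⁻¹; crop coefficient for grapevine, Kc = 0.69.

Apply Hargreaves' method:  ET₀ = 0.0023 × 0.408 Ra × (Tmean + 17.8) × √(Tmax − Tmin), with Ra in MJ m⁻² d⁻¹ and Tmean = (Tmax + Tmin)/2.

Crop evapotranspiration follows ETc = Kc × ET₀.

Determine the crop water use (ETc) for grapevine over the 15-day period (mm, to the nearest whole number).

69 mm

Tmean = (33.5 + 12.3)/2 = 22.90 °C
0.408 Ra = 0.408 × 37.9 = 15.4632 mm/d equivalent
ET₀ = 0.0023 × 15.4632 × (22.90 + 17.8) × √21.2 = 0.0023 × 15.4632 × 40.70 × 4.6043 = 6.6648 mm/d
ETc = Kc × ET₀ = 0.69 × 6.6648 = 4.5987 mm/d
Over 15 days: 4.5987 × 15 = 68.981 mm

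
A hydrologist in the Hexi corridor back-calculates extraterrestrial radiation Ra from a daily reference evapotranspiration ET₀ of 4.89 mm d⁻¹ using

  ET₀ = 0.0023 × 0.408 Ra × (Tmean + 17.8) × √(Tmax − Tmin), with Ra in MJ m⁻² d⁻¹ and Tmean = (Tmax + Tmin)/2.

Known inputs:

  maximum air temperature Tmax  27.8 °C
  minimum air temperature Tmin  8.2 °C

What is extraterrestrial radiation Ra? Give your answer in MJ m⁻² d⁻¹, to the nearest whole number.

Tmean = (27.8+8.2)/2 = 18.00 °C; ΔT = 19.6
Ra = ET₀ / [0.0023 × 0.408 × (Tmean+17.8) × √ΔT]
   = 4.89 / (0.0023 × 0.408 × 35.80 × 4.4272) = 32.878 MJ m⁻² d⁻¹

33 MJ m⁻² d⁻¹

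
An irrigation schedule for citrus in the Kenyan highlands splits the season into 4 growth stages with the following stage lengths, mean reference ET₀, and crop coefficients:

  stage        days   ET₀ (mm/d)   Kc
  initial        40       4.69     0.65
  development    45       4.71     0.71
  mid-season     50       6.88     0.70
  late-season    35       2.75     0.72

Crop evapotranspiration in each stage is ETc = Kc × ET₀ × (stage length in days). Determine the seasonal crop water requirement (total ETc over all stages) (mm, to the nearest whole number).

initial: 0.65 × 4.69 × 40 = 121.94 mm
development: 0.71 × 4.71 × 45 = 150.48 mm
mid-season: 0.70 × 6.88 × 50 = 240.80 mm
late-season: 0.72 × 2.75 × 35 = 69.30 mm
Seasonal total = 582.52 mm

583 mm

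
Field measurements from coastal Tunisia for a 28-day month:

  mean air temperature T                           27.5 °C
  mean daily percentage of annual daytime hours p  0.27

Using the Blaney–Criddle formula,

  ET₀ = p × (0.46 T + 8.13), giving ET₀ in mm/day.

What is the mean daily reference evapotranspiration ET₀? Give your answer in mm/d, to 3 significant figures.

5.61 mm/d

ET₀ = 0.27 × (0.46 × 27.5 + 8.13) = 0.27 × 20.780 = 5.6106 mm/d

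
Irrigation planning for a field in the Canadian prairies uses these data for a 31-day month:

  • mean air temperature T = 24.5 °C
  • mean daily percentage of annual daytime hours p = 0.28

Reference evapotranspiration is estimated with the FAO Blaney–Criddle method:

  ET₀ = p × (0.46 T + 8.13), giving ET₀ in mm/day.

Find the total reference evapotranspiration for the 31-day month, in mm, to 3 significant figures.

ET₀ = 0.28 × (0.46 × 24.5 + 8.13) = 0.28 × 19.400 = 5.4320 mm/d
Monthly total = 5.4320 × 31 = 168.392 mm

168 mm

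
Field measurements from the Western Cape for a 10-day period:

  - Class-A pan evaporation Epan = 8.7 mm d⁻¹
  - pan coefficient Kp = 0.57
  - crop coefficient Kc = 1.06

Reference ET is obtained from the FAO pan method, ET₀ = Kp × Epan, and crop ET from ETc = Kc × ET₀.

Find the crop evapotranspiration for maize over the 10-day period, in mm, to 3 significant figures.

52.6 mm

ET₀ = 0.57 × 8.7 = 4.9590 mm/d
ETc = Kc × ET₀ = 1.06 × 4.9590 = 5.2565 mm/d
Over 10 days: 5.2565 × 10 = 52.565 mm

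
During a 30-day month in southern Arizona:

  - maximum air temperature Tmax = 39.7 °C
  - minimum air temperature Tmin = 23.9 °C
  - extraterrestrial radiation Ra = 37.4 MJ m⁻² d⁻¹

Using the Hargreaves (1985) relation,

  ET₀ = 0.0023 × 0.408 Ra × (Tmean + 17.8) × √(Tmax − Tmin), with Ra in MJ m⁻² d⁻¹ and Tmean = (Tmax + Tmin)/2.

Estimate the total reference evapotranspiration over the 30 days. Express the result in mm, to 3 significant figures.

Tmean = (39.7 + 23.9)/2 = 31.80 °C
0.408 Ra = 0.408 × 37.4 = 15.2592 mm/d equivalent
ET₀ = 0.0023 × 15.2592 × (31.80 + 17.8) × √15.8 = 0.0023 × 15.2592 × 49.60 × 3.9749 = 6.9194 mm/d
Over 30 days: 6.9194 × 30 = 207.582 mm

208 mm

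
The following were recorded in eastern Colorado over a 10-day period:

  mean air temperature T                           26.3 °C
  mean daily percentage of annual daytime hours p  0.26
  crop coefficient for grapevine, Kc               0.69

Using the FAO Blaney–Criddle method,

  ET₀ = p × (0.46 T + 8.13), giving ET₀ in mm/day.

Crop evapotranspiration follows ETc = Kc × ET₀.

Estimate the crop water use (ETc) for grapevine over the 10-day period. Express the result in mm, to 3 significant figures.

ET₀ = 0.26 × (0.46 × 26.3 + 8.13) = 0.26 × 20.228 = 5.2593 mm/d
ETc = Kc × ET₀ = 0.69 × 5.2593 = 3.6289 mm/d
Over 10 days: 3.6289 × 10 = 36.289 mm

36.3 mm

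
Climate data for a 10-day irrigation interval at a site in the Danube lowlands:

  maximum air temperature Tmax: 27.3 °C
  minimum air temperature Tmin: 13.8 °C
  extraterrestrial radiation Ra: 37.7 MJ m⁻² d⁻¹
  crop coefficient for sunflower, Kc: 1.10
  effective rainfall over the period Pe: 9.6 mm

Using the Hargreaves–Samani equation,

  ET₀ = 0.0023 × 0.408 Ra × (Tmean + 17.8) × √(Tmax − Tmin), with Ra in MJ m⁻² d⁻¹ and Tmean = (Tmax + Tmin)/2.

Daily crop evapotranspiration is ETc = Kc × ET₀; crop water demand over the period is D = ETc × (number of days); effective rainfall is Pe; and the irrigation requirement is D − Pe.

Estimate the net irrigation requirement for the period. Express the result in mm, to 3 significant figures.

Tmean = (27.3 + 13.8)/2 = 20.55 °C
0.408 Ra = 0.408 × 37.7 = 15.3816 mm/d equivalent
ET₀ = 0.0023 × 15.3816 × (20.55 + 17.8) × √13.5 = 0.0023 × 15.3816 × 38.35 × 3.6742 = 4.9849 mm/d
ETc = Kc × ET₀ = 1.10 × 4.9849 = 5.4834 mm/d
Crop demand D = ETc × 10 d = 5.4834 × 10 = 54.834 mm
D − Pe = 54.834 − 9.6 = 45.234 mm

45.2 mm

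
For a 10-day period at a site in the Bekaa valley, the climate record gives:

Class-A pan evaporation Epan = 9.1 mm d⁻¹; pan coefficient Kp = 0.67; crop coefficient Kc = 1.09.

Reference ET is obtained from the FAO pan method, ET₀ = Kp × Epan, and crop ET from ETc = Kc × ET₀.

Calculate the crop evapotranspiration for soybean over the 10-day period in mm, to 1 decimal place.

ET₀ = 0.67 × 9.1 = 6.0970 mm/d
ETc = Kc × ET₀ = 1.09 × 6.0970 = 6.6457 mm/d
Over 10 days: 6.6457 × 10 = 66.457 mm

66.5 mm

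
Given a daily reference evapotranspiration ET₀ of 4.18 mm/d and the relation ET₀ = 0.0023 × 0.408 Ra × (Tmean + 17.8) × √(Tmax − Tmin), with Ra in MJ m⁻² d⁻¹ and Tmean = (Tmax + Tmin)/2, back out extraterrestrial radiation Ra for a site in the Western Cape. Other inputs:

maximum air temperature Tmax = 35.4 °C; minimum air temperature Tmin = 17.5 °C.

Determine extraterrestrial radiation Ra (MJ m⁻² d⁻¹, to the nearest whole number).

24 MJ m⁻² d⁻¹

Tmean = (35.4+17.5)/2 = 26.45 °C; ΔT = 17.9
Ra = ET₀ / [0.0023 × 0.408 × (Tmean+17.8) × √ΔT]
   = 4.18 / (0.0023 × 0.408 × 44.25 × 4.2308) = 23.793 MJ m⁻² d⁻¹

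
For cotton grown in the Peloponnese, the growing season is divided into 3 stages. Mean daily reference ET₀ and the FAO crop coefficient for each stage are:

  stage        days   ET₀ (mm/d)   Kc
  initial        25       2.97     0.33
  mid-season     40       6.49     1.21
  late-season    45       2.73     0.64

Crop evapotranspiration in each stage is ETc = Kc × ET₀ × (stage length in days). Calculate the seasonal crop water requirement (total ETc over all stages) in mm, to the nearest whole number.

initial: 0.33 × 2.97 × 25 = 24.50 mm
mid-season: 1.21 × 6.49 × 40 = 314.12 mm
late-season: 0.64 × 2.73 × 45 = 78.62 mm
Seasonal total = 417.24 mm

417 mm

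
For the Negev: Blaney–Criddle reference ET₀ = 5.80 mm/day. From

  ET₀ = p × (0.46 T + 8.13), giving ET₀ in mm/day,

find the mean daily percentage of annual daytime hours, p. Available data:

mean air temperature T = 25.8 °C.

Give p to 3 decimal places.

0.290

p = ET₀ / (0.46 T + 8.13) = 5.80 / (0.46 × 25.8 + 8.13) = 5.80 / 19.998 = 0.2900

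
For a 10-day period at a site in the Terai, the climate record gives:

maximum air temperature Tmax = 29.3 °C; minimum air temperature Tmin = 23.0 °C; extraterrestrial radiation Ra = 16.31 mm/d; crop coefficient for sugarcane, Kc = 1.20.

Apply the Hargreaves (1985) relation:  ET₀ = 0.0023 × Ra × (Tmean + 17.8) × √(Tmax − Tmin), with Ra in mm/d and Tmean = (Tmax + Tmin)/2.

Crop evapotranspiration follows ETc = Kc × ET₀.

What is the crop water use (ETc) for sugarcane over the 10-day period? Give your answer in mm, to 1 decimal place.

Tmean = (29.3 + 23.0)/2 = 26.15 °C
ET₀ = 0.0023 × 16.31 × (26.15 + 17.8) × √6.3 = 0.0023 × 16.31 × 43.95 × 2.5100 = 4.1382 mm/d
ETc = Kc × ET₀ = 1.20 × 4.1382 = 4.9658 mm/d
Over 10 days: 4.9658 × 10 = 49.658 mm

49.7 mm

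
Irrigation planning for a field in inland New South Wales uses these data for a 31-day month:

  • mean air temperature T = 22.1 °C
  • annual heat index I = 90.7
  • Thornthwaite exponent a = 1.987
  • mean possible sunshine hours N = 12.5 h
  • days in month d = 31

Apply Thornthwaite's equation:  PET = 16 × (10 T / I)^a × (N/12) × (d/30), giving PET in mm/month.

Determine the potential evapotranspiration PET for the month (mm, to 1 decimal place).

101.1 mm

10T/I = 10 × 22.1 / 90.7 = 2.4366
(10T/I)^a = 2.4366^1.987 = 5.8687
Uncorrected PET = 16 × 5.8687 = 93.899 mm
Correction = (N/12)(d/30) = (12.5/12)(31/30) = 1.0764
PET = 93.899 × 1.0764 = 101.073 mm/month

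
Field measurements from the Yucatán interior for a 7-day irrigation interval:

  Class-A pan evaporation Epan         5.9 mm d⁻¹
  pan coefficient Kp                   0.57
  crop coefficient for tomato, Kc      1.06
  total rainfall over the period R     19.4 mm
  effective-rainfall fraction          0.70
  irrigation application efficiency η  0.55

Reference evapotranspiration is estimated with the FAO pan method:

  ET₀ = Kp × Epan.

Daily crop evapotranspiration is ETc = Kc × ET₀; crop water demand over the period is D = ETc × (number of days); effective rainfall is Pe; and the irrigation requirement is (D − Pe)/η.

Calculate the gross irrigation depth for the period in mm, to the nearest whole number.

ET₀ = 0.57 × 5.9 = 3.3630 mm/d
ETc = Kc × ET₀ = 1.06 × 3.3630 = 3.5648 mm/d
Crop demand D = ETc × 7 d = 3.5648 × 7 = 24.954 mm
Pe = 0.70 × 19.4 = 13.580 mm
D − Pe = 24.954 − 13.580 = 11.374 mm
Gross irrigation = 11.374 / 0.55 = 20.680 mm

21 mm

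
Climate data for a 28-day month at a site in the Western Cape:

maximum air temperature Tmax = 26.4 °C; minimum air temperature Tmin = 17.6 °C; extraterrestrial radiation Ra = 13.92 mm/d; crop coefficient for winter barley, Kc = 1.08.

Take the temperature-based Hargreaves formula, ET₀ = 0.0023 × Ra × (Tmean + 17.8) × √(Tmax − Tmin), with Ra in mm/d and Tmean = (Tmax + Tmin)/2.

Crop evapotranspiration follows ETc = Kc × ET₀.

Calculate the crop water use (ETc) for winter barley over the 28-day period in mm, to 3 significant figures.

114 mm

Tmean = (26.4 + 17.6)/2 = 22.00 °C
ET₀ = 0.0023 × 13.92 × (22.00 + 17.8) × √8.8 = 0.0023 × 13.92 × 39.80 × 2.9665 = 3.7800 mm/d
ETc = Kc × ET₀ = 1.08 × 3.7800 = 4.0824 mm/d
Over 28 days: 4.0824 × 28 = 114.307 mm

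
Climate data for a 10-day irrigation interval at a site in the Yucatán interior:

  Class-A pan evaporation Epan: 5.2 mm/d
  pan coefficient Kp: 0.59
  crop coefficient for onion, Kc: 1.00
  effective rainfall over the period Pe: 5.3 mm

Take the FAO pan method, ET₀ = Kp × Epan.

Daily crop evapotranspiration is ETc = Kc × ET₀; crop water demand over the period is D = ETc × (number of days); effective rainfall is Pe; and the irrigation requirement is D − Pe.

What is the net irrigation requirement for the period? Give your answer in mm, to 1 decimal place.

25.4 mm

ET₀ = 0.59 × 5.2 = 3.0680 mm/d
ETc = Kc × ET₀ = 1.00 × 3.0680 = 3.0680 mm/d
Crop demand D = ETc × 10 d = 3.0680 × 10 = 30.680 mm
D − Pe = 30.680 − 5.3 = 25.380 mm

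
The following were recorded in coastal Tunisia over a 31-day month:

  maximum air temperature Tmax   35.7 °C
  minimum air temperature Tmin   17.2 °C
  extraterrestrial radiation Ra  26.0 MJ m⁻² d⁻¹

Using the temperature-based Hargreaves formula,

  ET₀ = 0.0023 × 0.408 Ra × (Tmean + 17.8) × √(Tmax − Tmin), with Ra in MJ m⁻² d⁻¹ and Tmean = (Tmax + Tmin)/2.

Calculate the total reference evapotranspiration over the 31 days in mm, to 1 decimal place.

Tmean = (35.7 + 17.2)/2 = 26.45 °C
0.408 Ra = 0.408 × 26.0 = 10.6080 mm/d equivalent
ET₀ = 0.0023 × 10.6080 × (26.45 + 17.8) × √18.5 = 0.0023 × 10.6080 × 44.25 × 4.3012 = 4.6437 mm/d
Over 31 days: 4.6437 × 31 = 143.955 mm

144.0 mm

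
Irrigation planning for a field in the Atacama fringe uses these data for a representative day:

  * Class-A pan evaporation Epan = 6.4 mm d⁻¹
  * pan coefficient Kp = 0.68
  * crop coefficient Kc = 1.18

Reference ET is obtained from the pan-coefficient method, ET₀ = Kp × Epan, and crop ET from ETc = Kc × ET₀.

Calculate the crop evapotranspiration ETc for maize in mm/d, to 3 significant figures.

ET₀ = 0.68 × 6.4 = 4.3520 mm/d
ETc = Kc × ET₀ = 1.18 × 4.3520 = 5.1354 mm/d

5.14 mm/d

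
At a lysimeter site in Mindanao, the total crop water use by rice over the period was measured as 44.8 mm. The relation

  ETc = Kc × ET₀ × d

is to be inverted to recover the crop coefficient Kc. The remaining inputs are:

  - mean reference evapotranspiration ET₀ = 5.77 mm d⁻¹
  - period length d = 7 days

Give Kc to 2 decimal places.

1.11

ETc = Kc × ET₀ × d  ⇒  Kc = ETc / (ET₀ × d)
Kc = 44.8 / (5.77 × 7) = 44.8 / 40.39 = 1.1092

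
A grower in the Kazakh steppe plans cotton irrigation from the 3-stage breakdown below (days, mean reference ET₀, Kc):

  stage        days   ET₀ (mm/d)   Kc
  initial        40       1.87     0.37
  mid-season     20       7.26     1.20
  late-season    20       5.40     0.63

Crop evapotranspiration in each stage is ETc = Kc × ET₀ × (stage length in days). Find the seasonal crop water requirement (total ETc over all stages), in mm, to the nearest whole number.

270 mm

initial: 0.37 × 1.87 × 40 = 27.68 mm
mid-season: 1.20 × 7.26 × 20 = 174.24 mm
late-season: 0.63 × 5.40 × 20 = 68.04 mm
Seasonal total = 269.96 mm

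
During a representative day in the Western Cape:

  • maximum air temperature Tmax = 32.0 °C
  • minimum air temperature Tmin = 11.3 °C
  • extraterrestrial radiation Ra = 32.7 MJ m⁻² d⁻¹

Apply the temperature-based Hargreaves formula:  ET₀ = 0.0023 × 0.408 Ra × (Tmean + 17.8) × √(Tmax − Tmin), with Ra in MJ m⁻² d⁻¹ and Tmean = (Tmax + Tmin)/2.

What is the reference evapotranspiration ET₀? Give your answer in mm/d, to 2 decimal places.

5.51 mm/d

Tmean = (32.0 + 11.3)/2 = 21.65 °C
0.408 Ra = 0.408 × 32.7 = 13.3416 mm/d equivalent
ET₀ = 0.0023 × 13.3416 × (21.65 + 17.8) × √20.7 = 0.0023 × 13.3416 × 39.45 × 4.5497 = 5.5076 mm/d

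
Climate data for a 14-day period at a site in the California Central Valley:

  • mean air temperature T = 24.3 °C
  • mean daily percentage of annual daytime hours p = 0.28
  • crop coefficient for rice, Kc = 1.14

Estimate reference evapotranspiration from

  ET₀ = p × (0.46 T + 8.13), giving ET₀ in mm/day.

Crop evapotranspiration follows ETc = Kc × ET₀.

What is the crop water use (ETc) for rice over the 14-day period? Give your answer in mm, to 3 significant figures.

ET₀ = 0.28 × (0.46 × 24.3 + 8.13) = 0.28 × 19.308 = 5.4062 mm/d
ETc = Kc × ET₀ = 1.14 × 5.4062 = 6.1631 mm/d
Over 14 days: 6.1631 × 14 = 86.283 mm

86.3 mm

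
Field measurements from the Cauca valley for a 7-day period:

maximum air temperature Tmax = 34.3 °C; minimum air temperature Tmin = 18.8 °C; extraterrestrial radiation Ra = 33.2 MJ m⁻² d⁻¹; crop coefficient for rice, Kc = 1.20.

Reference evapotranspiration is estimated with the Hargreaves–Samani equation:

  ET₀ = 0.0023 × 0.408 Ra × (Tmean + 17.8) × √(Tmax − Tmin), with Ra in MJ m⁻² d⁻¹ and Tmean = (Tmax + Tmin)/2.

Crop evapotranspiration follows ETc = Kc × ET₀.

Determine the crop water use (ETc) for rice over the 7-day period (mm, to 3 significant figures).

45.7 mm

Tmean = (34.3 + 18.8)/2 = 26.55 °C
0.408 Ra = 0.408 × 33.2 = 13.5456 mm/d equivalent
ET₀ = 0.0023 × 13.5456 × (26.55 + 17.8) × √15.5 = 0.0023 × 13.5456 × 44.35 × 3.9370 = 5.4398 mm/d
ETc = Kc × ET₀ = 1.20 × 5.4398 = 6.5278 mm/d
Over 7 days: 6.5278 × 7 = 45.695 mm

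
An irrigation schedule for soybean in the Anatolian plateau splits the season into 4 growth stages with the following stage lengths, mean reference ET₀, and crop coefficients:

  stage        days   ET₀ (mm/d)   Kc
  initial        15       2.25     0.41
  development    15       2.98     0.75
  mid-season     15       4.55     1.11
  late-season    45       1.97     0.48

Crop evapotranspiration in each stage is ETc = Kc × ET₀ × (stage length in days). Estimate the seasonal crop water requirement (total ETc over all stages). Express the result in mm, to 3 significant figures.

166 mm

initial: 0.41 × 2.25 × 15 = 13.84 mm
development: 0.75 × 2.98 × 15 = 33.53 mm
mid-season: 1.11 × 4.55 × 15 = 75.76 mm
late-season: 0.48 × 1.97 × 45 = 42.55 mm
Seasonal total = 165.68 mm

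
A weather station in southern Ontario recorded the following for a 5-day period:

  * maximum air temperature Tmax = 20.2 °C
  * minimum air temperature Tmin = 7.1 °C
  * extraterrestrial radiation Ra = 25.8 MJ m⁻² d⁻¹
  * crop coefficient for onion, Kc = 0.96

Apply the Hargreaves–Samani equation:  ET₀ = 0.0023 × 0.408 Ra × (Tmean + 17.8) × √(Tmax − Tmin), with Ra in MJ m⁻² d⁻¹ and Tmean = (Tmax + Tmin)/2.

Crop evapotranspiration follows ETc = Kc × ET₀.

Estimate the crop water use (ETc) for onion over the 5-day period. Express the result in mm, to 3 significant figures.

13.2 mm

Tmean = (20.2 + 7.1)/2 = 13.65 °C
0.408 Ra = 0.408 × 25.8 = 10.5264 mm/d equivalent
ET₀ = 0.0023 × 10.5264 × (13.65 + 17.8) × √13.1 = 0.0023 × 10.5264 × 31.45 × 3.6194 = 2.7559 mm/d
ETc = Kc × ET₀ = 0.96 × 2.7559 = 2.6457 mm/d
Over 5 days: 2.6457 × 5 = 13.229 mm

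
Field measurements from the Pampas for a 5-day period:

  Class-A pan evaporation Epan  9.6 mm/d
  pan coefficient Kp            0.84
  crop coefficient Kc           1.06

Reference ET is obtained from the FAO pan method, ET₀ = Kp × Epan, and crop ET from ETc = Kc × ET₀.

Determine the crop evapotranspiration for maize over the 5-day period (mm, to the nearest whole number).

ET₀ = 0.84 × 9.6 = 8.0640 mm/d
ETc = Kc × ET₀ = 1.06 × 8.0640 = 8.5478 mm/d
Over 5 days: 8.5478 × 5 = 42.739 mm

43 mm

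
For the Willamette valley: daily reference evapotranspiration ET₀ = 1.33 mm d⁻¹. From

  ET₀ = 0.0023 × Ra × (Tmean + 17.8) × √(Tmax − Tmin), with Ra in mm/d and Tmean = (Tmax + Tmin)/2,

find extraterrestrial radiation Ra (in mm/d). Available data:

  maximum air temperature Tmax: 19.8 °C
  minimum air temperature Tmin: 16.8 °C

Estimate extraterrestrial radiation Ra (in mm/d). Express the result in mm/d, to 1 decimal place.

9.2 mm/d

Tmean = 18.30 °C; √ΔT = 1.7321
Ra = ET₀ / [0.0023 × (Tmean+17.8) × √ΔT] = 1.33 / (0.0023 × 36.10 × 1.7321) = 9.248 mm/d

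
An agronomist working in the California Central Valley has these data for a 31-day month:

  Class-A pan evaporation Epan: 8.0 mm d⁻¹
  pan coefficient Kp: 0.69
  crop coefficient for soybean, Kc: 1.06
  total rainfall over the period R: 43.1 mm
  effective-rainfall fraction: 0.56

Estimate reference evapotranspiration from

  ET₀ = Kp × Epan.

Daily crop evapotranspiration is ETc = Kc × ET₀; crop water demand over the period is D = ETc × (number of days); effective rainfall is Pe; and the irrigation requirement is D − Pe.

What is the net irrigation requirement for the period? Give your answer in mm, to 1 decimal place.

ET₀ = 0.69 × 8.0 = 5.5200 mm/d
ETc = Kc × ET₀ = 1.06 × 5.5200 = 5.8512 mm/d
Crop demand D = ETc × 31 d = 5.8512 × 31 = 181.387 mm
Pe = 0.56 × 43.1 = 24.136 mm
D − Pe = 181.387 − 24.136 = 157.251 mm

157.3 mm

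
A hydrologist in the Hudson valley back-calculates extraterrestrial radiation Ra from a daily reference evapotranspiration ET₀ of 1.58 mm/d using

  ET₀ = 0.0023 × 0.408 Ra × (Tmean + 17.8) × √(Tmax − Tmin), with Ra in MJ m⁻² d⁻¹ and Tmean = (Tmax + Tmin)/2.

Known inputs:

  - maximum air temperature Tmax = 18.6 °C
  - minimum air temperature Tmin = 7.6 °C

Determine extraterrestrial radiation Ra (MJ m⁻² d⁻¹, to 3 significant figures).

Tmean = (18.6+7.6)/2 = 13.10 °C; ΔT = 11.0
Ra = ET₀ / [0.0023 × 0.408 × (Tmean+17.8) × √ΔT]
   = 1.58 / (0.0023 × 0.408 × 30.90 × 3.3166) = 16.429 MJ m⁻² d⁻¹

16.4 MJ m⁻² d⁻¹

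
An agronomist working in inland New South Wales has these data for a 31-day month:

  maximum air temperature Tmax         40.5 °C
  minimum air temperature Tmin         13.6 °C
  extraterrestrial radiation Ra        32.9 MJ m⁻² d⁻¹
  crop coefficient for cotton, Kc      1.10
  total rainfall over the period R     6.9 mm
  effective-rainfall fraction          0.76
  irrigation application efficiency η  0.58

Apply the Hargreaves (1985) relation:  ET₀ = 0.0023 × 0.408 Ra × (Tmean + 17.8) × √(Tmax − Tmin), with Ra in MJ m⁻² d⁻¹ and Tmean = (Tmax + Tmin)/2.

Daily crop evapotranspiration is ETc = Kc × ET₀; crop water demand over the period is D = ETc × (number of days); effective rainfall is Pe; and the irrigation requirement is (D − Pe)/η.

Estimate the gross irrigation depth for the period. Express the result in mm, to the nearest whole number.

413 mm

Tmean = (40.5 + 13.6)/2 = 27.05 °C
0.408 Ra = 0.408 × 32.9 = 13.4232 mm/d equivalent
ET₀ = 0.0023 × 13.4232 × (27.05 + 17.8) × √26.9 = 0.0023 × 13.4232 × 44.85 × 5.1865 = 7.1816 mm/d
ETc = Kc × ET₀ = 1.10 × 7.1816 = 7.8998 mm/d
Crop demand D = ETc × 31 d = 7.8998 × 31 = 244.894 mm
Pe = 0.76 × 6.9 = 5.244 mm
D − Pe = 244.894 − 5.244 = 239.650 mm
Gross irrigation = 239.650 / 0.58 = 413.190 mm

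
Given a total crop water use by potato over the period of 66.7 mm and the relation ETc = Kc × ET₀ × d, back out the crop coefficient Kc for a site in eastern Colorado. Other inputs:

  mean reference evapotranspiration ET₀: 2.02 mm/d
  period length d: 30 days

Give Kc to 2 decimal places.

ETc = Kc × ET₀ × d  ⇒  Kc = ETc / (ET₀ × d)
Kc = 66.7 / (2.02 × 30) = 66.7 / 60.60 = 1.1007

1.10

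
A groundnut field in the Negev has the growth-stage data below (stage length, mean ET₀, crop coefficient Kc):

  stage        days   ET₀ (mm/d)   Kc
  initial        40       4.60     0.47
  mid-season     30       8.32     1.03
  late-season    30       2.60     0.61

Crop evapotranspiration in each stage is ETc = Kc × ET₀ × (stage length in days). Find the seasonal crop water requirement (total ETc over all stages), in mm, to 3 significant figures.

initial: 0.47 × 4.60 × 40 = 86.48 mm
mid-season: 1.03 × 8.32 × 30 = 257.09 mm
late-season: 0.61 × 2.60 × 30 = 47.58 mm
Seasonal total = 391.15 mm

391 mm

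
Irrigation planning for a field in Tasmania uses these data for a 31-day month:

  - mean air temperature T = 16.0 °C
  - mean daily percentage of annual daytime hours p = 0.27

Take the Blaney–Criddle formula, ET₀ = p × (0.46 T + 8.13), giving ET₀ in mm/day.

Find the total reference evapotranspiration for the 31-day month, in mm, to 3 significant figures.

ET₀ = 0.27 × (0.46 × 16.0 + 8.13) = 0.27 × 15.490 = 4.1823 mm/d
Monthly total = 4.1823 × 31 = 129.651 mm

130 mm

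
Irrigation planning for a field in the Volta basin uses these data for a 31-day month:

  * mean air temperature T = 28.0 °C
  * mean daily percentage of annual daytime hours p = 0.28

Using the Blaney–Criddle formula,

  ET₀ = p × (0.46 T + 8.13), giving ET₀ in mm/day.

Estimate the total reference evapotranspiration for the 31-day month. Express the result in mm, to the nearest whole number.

ET₀ = 0.28 × (0.46 × 28.0 + 8.13) = 0.28 × 21.010 = 5.8828 mm/d
Monthly total = 5.8828 × 31 = 182.367 mm

182 mm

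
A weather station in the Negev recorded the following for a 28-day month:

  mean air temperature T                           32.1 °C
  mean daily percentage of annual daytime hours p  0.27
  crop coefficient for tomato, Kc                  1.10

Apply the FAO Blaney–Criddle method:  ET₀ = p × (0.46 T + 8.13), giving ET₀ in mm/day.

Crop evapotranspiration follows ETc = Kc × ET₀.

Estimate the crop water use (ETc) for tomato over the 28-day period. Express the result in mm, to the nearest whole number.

ET₀ = 0.27 × (0.46 × 32.1 + 8.13) = 0.27 × 22.896 = 6.1819 mm/d
ETc = Kc × ET₀ = 1.10 × 6.1819 = 6.8001 mm/d
Over 28 days: 6.8001 × 28 = 190.403 mm

190 mm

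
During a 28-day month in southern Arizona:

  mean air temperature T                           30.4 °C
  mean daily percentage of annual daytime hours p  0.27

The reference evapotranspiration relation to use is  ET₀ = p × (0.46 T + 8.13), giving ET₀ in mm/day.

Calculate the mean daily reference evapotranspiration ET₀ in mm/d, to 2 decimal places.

ET₀ = 0.27 × (0.46 × 30.4 + 8.13) = 0.27 × 22.114 = 5.9708 mm/d

5.97 mm/d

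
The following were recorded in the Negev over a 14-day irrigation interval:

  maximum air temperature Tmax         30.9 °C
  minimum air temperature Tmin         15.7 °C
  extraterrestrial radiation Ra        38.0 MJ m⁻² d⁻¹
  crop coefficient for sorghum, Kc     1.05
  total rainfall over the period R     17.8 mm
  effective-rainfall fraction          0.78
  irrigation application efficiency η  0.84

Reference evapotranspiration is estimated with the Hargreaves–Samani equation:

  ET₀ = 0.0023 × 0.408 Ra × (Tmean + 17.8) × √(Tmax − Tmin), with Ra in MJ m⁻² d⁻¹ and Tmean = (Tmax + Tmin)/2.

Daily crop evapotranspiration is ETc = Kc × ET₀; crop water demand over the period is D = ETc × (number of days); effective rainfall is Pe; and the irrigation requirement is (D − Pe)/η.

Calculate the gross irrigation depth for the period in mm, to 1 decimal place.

Tmean = (30.9 + 15.7)/2 = 23.30 °C
0.408 Ra = 0.408 × 38.0 = 15.5040 mm/d equivalent
ET₀ = 0.0023 × 15.5040 × (23.30 + 17.8) × √15.2 = 0.0023 × 15.5040 × 41.10 × 3.8987 = 5.7139 mm/d
ETc = Kc × ET₀ = 1.05 × 5.7139 = 5.9996 mm/d
Crop demand D = ETc × 14 d = 5.9996 × 14 = 83.994 mm
Pe = 0.78 × 17.8 = 13.884 mm
D − Pe = 83.994 − 13.884 = 70.110 mm
Gross irrigation = 70.110 / 0.84 = 83.464 mm

83.5 mm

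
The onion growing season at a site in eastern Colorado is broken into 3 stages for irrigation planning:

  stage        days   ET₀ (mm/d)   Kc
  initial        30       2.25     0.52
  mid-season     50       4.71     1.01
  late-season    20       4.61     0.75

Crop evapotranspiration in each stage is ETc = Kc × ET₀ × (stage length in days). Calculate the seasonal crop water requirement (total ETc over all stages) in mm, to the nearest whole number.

342 mm

initial: 0.52 × 2.25 × 30 = 35.10 mm
mid-season: 1.01 × 4.71 × 50 = 237.86 mm
late-season: 0.75 × 4.61 × 20 = 69.15 mm
Seasonal total = 342.11 mm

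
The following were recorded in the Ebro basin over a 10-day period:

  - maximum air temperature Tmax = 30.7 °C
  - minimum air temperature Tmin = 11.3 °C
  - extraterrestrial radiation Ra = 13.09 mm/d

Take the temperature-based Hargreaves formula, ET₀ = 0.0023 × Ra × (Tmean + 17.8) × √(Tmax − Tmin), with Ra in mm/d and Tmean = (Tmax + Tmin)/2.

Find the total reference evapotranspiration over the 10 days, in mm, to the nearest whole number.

51 mm

Tmean = (30.7 + 11.3)/2 = 21.00 °C
ET₀ = 0.0023 × 13.09 × (21.00 + 17.8) × √19.4 = 0.0023 × 13.09 × 38.80 × 4.4045 = 5.1451 mm/d
Over 10 days: 5.1451 × 10 = 51.451 mm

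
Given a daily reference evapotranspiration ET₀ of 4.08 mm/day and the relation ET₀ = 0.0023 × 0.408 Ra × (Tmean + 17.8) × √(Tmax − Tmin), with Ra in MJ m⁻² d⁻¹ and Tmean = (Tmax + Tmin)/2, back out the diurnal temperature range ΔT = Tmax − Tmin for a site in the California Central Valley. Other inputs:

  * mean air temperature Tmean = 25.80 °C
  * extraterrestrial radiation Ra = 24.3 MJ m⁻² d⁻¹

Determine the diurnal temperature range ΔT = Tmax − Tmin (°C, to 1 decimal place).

16.8 °C

√ΔT = ET₀ / [0.0023 × 0.408 × Ra × (Tmean+17.8)] = 4.08 / (0.0023 × 9.9144 × 43.60) = 4.1037
ΔT = 4.1037² = 16.840 °C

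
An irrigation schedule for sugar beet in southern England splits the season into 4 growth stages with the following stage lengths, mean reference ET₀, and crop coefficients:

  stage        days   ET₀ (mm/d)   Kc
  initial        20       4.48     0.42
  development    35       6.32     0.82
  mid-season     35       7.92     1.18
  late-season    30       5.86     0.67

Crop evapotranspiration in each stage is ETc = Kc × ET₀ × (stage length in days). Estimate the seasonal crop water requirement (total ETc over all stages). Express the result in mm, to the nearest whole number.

initial: 0.42 × 4.48 × 20 = 37.63 mm
development: 0.82 × 6.32 × 35 = 181.38 mm
mid-season: 1.18 × 7.92 × 35 = 327.10 mm
late-season: 0.67 × 5.86 × 30 = 117.79 mm
Seasonal total = 663.90 mm

664 mm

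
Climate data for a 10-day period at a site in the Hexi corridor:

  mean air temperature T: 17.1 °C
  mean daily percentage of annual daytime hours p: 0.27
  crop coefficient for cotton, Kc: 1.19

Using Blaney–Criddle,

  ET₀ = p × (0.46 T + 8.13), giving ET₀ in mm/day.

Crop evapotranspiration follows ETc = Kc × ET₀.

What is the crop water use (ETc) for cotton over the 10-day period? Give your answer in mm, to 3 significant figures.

ET₀ = 0.27 × (0.46 × 17.1 + 8.13) = 0.27 × 15.996 = 4.3189 mm/d
ETc = Kc × ET₀ = 1.19 × 4.3189 = 5.1395 mm/d
Over 10 days: 5.1395 × 10 = 51.395 mm

51.4 mm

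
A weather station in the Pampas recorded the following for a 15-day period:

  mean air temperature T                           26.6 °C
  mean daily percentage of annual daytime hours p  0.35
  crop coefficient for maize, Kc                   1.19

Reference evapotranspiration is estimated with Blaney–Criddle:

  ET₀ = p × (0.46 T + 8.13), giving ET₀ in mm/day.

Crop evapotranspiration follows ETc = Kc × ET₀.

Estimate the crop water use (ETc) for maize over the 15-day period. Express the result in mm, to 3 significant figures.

127 mm

ET₀ = 0.35 × (0.46 × 26.6 + 8.13) = 0.35 × 20.366 = 7.1281 mm/d
ETc = Kc × ET₀ = 1.19 × 7.1281 = 8.4824 mm/d
Over 15 days: 8.4824 × 15 = 127.236 mm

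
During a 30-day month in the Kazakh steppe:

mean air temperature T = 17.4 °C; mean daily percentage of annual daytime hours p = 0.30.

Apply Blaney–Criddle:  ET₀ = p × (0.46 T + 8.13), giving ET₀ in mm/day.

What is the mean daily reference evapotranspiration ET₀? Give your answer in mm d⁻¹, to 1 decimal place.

4.8 mm d⁻¹

ET₀ = 0.30 × (0.46 × 17.4 + 8.13) = 0.30 × 16.134 = 4.8402 mm/d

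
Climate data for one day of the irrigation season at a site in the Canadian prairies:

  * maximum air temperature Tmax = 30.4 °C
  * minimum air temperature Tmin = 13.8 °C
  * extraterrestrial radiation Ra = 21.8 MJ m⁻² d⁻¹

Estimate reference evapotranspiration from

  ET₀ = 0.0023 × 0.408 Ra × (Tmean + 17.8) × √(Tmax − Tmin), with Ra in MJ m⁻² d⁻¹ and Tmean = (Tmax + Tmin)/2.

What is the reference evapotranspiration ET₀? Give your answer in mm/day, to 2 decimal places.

Tmean = (30.4 + 13.8)/2 = 22.10 °C
0.408 Ra = 0.408 × 21.8 = 8.8944 mm/d equivalent
ET₀ = 0.0023 × 8.8944 × (22.10 + 17.8) × √16.6 = 0.0023 × 8.8944 × 39.90 × 4.0743 = 3.3256 mm/d

3.33 mm/day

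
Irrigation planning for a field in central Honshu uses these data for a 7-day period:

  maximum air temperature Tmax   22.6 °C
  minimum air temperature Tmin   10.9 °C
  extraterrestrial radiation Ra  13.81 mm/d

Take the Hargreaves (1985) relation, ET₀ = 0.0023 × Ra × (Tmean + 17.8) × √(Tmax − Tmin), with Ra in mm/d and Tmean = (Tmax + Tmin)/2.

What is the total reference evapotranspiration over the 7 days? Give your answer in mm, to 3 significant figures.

26.3 mm

Tmean = (22.6 + 10.9)/2 = 16.75 °C
ET₀ = 0.0023 × 13.81 × (16.75 + 17.8) × √11.7 = 0.0023 × 13.81 × 34.55 × 3.4205 = 3.7537 mm/d
Over 7 days: 3.7537 × 7 = 26.276 mm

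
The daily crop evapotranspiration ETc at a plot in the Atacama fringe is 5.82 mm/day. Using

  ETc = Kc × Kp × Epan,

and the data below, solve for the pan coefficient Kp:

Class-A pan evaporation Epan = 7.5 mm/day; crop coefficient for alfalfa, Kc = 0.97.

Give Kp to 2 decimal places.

ETc = Kc × Kp × Epan  ⇒  Kp = ETc / (Kc × Epan)
Kp = 5.82 / (0.97 × 7.5) = 5.82 / 7.275 = 0.8000

0.80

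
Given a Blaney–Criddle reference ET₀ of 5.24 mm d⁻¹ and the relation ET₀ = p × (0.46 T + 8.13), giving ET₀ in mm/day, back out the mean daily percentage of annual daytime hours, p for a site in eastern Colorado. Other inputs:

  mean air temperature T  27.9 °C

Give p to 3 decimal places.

0.250

p = ET₀ / (0.46 T + 8.13) = 5.24 / (0.46 × 27.9 + 8.13) = 5.24 / 20.964 = 0.2500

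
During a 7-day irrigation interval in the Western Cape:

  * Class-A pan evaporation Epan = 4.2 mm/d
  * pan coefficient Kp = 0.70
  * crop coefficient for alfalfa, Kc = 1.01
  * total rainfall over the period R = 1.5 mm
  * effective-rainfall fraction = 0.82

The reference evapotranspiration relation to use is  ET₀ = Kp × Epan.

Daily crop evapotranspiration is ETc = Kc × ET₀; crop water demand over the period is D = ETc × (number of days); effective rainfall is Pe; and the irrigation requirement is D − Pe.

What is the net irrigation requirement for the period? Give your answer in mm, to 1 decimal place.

19.6 mm

ET₀ = 0.70 × 4.2 = 2.9400 mm/d
ETc = Kc × ET₀ = 1.01 × 2.9400 = 2.9694 mm/d
Crop demand D = ETc × 7 d = 2.9694 × 7 = 20.786 mm
Pe = 0.82 × 1.5 = 1.230 mm
D − Pe = 20.786 − 1.230 = 19.556 mm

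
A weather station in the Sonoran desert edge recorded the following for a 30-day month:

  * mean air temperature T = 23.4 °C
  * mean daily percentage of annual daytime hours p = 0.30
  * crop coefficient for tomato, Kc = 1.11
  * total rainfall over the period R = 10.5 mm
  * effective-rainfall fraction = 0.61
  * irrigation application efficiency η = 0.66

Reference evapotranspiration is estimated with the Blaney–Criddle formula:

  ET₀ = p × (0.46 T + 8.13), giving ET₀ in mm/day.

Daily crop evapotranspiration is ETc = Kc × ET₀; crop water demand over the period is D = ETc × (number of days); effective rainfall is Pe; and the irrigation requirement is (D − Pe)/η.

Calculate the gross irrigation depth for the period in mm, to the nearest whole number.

276 mm

ET₀ = 0.30 × (0.46 × 23.4 + 8.13) = 0.30 × 18.894 = 5.6682 mm/d
ETc = Kc × ET₀ = 1.11 × 5.6682 = 6.2917 mm/d
Crop demand D = ETc × 30 d = 6.2917 × 30 = 188.751 mm
Pe = 0.61 × 10.5 = 6.405 mm
D − Pe = 188.751 − 6.405 = 182.346 mm
Gross irrigation = 182.346 / 0.66 = 276.282 mm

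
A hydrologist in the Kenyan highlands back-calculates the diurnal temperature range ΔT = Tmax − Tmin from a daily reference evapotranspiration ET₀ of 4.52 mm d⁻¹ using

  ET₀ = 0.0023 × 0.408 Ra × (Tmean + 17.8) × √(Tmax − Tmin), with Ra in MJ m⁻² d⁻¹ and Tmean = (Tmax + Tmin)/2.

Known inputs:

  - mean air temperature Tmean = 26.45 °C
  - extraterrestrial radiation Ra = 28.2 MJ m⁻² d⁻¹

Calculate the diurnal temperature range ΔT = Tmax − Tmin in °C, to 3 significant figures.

14.9 °C

√ΔT = ET₀ / [0.0023 × 0.408 × Ra × (Tmean+17.8)] = 4.52 / (0.0023 × 11.5056 × 44.25) = 3.8600
ΔT = 3.8600² = 14.900 °C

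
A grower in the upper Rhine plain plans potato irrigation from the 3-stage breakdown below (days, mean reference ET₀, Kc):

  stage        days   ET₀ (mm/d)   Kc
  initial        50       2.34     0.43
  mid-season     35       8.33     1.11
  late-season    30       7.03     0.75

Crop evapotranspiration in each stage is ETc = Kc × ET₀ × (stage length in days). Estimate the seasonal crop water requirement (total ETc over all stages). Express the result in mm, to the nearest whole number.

initial: 0.43 × 2.34 × 50 = 50.31 mm
mid-season: 1.11 × 8.33 × 35 = 323.62 mm
late-season: 0.75 × 7.03 × 30 = 158.18 mm
Seasonal total = 532.11 mm

532 mm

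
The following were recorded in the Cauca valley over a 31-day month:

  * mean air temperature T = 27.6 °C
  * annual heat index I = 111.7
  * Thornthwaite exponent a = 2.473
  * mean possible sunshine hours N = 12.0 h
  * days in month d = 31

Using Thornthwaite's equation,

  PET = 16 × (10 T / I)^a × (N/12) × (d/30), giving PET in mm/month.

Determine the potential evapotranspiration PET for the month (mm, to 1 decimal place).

154.8 mm

10T/I = 10 × 27.6 / 111.7 = 2.4709
(10T/I)^a = 2.4709^2.473 = 9.3655
Uncorrected PET = 16 × 9.3655 = 149.848 mm
Correction = (N/12)(d/30) = (12.0/12)(31/30) = 1.0333
PET = 149.848 × 1.0333 = 154.838 mm/month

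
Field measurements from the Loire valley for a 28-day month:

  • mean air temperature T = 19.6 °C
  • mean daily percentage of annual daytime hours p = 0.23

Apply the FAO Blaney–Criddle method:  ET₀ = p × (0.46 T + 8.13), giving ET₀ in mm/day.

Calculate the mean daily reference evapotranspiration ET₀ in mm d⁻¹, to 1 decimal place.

3.9 mm d⁻¹

ET₀ = 0.23 × (0.46 × 19.6 + 8.13) = 0.23 × 17.146 = 3.9436 mm/d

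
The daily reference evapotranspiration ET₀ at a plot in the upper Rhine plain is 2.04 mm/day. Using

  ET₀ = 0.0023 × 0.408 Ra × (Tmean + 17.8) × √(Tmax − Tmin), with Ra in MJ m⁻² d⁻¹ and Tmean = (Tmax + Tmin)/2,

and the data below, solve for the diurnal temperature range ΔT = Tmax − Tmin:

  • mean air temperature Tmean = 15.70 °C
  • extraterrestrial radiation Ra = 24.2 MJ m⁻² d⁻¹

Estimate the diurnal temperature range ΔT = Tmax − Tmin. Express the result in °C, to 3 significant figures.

√ΔT = ET₀ / [0.0023 × 0.408 × Ra × (Tmean+17.8)] = 2.04 / (0.0023 × 9.8736 × 33.50) = 2.6815
ΔT = 2.6815² = 7.190 °C

7.19 °C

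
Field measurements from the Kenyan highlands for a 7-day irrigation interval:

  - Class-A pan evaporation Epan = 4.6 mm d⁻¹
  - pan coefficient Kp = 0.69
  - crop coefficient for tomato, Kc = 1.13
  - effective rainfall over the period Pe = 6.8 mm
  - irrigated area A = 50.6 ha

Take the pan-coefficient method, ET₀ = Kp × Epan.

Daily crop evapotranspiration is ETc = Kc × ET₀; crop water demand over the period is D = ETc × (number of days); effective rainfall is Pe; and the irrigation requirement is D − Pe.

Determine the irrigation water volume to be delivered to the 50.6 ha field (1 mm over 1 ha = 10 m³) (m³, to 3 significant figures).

9260 m³

ET₀ = 0.69 × 4.6 = 3.1740 mm/d
ETc = Kc × ET₀ = 1.13 × 3.1740 = 3.5866 mm/d
Crop demand D = ETc × 7 d = 3.5866 × 7 = 25.106 mm
D − Pe = 25.106 − 6.8 = 18.306 mm
Volume = 18.306 mm × 50.6 ha × 10 = 9262.8 m³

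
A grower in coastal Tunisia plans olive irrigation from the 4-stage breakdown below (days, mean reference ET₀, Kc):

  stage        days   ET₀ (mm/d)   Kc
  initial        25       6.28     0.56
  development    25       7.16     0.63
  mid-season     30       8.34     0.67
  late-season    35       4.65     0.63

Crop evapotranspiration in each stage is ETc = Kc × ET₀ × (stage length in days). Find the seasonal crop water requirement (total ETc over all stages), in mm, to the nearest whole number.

initial: 0.56 × 6.28 × 25 = 87.92 mm
development: 0.63 × 7.16 × 25 = 112.77 mm
mid-season: 0.67 × 8.34 × 30 = 167.63 mm
late-season: 0.63 × 4.65 × 35 = 102.53 mm
Seasonal total = 470.85 mm

471 mm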